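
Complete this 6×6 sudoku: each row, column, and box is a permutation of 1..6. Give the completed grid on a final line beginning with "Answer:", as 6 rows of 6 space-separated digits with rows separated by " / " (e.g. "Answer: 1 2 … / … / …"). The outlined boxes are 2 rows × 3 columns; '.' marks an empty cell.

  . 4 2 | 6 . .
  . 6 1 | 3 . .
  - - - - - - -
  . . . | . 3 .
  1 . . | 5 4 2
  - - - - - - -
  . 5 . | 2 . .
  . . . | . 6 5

Step 1. [r6c4∈{1,4}] r6c4 is the only open cell in col 4 admitting 4. So r6c4=4.
Step 2. [r6c3∈{3}] nothing but 3 survives at r6c3 ⇒ r6c3=3.
Step 3. [r1c6∈{1}] r1c6 has the single candidate 1. So r1c6=1.
Step 4. [r3c3∈{4,5,6}] 5 has one home in col 3: r3c3, so r3c3=5.
Step 5. [r3c1∈{2,4,6}] across row 3, 4 lands solely at r3c1. So r3c1=4.
Step 6. [r2c1∈{5}] r2c1 has the single candidate 5 ⇒ r2c1=5.
Step 7. [r5c3∈{4,6}] r5c3 is the only open cell in row 5 admitting 4, so r5c3=4.
Step 8. [r6c2∈{1,2}] r6c2 is the only open cell in row 6 admitting 1 ⇒ r6c2=1.
Step 9. [r5c6∈{3}] nothing but 3 survives at r5c6, so r5c6=3.
Step 10. [r3c6∈{6}] r3c6's peers cover all but 6. So r3c6=6.
Step 11. [r3c4∈{1}] r3c4 has the single candidate 1, so r3c4=1.
Step 12. [r1c1∈{3}] only 3 remains possible at r1c1. So r1c1=3.
Step 13. [r4c3∈{6}] r4c3's peers cover all but 6. So r4c3=6.
Step 14. [r3c2∈{2}] nothing but 2 survives at r3c2 ⇒ r3c2=2.
Step 15. [r6c1∈{2}] only 2 remains possible at r6c1. So r6c1=2.
Step 16. [r5c5∈{1}] only 1 remains possible at r5c5. So r5c5=1.
Step 17. [r2c5∈{2}] nothing but 2 survives at r2c5. So r2c5=2.
Step 18. [r1c5∈{5}] r1c5 is down to just 5 ⇒ r1c5=5.
Step 19. [r4c2∈{3}] nothing but 3 survives at r4c2, so r4c2=3.
Step 20. [r2c6∈{4}] nothing but 4 survives at r2c6. So r2c6=4.
Step 21. [r5c1∈{6}] nothing but 6 survives at r5c1, so r5c1=6.

Answer: 3 4 2 6 5 1 / 5 6 1 3 2 4 / 4 2 5 1 3 6 / 1 3 6 5 4 2 / 6 5 4 2 1 3 / 2 1 3 4 6 5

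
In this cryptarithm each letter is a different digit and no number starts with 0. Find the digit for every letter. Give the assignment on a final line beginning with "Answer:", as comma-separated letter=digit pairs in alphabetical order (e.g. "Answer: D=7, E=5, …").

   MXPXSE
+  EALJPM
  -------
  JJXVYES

Step 1. [J] the sum has 7 digits but both addends have 6; that extra leading digit J is the final carry, namely 1 ⇒ J=1.
Step 2. [col 1: E + M ≡ S (mod 10)] column 1 (E + M ≡ S (mod 10), carry-in 0) doesn't pin M yet; pick M=2 and continue, so M=2.
Step 3. [col 1: E + M ≡ S (mod 10)] no forcing yet in column 1 (carry-in 0); S=0 is free and consistent — try it ⇒ S=0.
Step 4. [col 1: E + M ≡ S (mod 10)] column 1 reads E+M+carry(0)=S with M=2, S=0; with digits 0,1,2 already taken and all letters distinct, the only value for E is 8, so E=8.
Step 5. [col 2: S + P ≡ E (mod 10)] column 2 reads S+P+carry(1)=E with S=0, E=8; with digits 0,1,2,8 already taken and all letters distinct, the only value for P is 7, so P=7.
Step 6. [col 3: X + J ≡ Y (mod 10)] column 3 (X + J ≡ Y (mod 10), carry-in 0) doesn't pin Y yet; pick Y=5 and continue, so Y=5.
Step 7. [col 3: X + J ≡ Y (mod 10)] column 3: given J=1, Y=5, carry-in 0, and digits 0,1,2,5,7,8 already taken and all letters distinct, X+J≡Y (mod 10) forces X=4, so X=4.
Step 8. [col 4: P + L ≡ V (mod 10)] L=6 is one option consistent with column 4 (P + L ≡ V (mod 10), carry-in 0) — take it, so L=6.
Step 9. [col 4: P + L ≡ V (mod 10)] from column 4 (P=7, L=6, carry-in 0, digits 0,1,2,4,5,6,7,8 already taken and all letters distinct): V must equal 3 ⇒ V=3.
Step 10. [col 5: X + A ≡ X (mod 10)] from column 5 (X=4, carry-in 1, digits 0,1,2,3,4,5,6,7,8 already taken and all letters distinct): A must equal 9. So A=9.

Answer: A=9, E=8, J=1, L=6, M=2, P=7, S=0, V=3, X=4, Y=5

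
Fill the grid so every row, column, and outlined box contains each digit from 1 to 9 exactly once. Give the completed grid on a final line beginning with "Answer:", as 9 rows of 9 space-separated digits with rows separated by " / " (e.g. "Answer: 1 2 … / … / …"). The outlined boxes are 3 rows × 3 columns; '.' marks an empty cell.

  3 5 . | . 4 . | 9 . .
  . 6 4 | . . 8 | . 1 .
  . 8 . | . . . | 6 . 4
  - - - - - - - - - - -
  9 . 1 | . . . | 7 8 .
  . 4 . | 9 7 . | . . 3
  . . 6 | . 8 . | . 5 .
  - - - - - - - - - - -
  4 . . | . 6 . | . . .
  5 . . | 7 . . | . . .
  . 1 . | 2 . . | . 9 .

Step 1. [r7c4∈{1,3,5,8}] in col 4, 8 fits only at r7c4 ⇒ r7c4=8.
Step 2. [r8c8∈{2,3,4,6}] 4 has one home in col 8: r8c8 ⇒ r8c8=4.
Step 3. [r2c5∈{2,3,5,9}] row 2 places 9 nowhere but r2c5, so r2c5=9.
Step 4. [r8c9∈{1,2,6,8}] across row 8, 6 lands solely at r8c9, so r8c9=6.
Step 5. [r4c9∈{2}] only 2 remains possible at r4c9. So r4c9=2.
Step 6. [r3c5∈{1,2,3,5}] across col 5, 2 lands solely at r3c5 ⇒ r3c5=2.
Step 7. [r4c2∈{3}] only 3 remains possible at r4c2. So r4c2=3.
Step 8. [r5c7∈{1}] r5c7 has the single candidate 1 ⇒ r5c7=1.
Step 9. [r4c5∈{5}] only 5 remains possible at r4c5, so r4c5=5.
Step 10. [r9c5∈{3}] r9c5 is down to just 3. So r9c5=3.
Step 11. [r9c6∈{4,5}] in row 9, 4 fits only at r9c6, so r9c6=4.
Step 12. [r7c6∈{1,5,9}] across box 8, 5 lands solely at r7c6. So r7c6=5.
Step 13. [r3c4∈{1,3,5}] r3c4 is the only open cell in row 3 admitting 5, so r3c4=5.
Step 14. [r3c3∈{7,9}] r3c3 is the only open cell in row 3 admitting 9 ⇒ r3c3=9.
Step 15. [r2c4∈{3}] r2c4's peers cover all but 3. So r2c4=3.
Step 16. [r7c2∈{2,7,9}] r7c2 is the only open cell in row 7 admitting 9, so r7c2=9.
Step 17. [r8c2∈{2}] r8c2 has the single candidate 2 ⇒ r8c2=2.
Step 18. [r4c6∈{6}] r4c6 is down to just 6 ⇒ r4c6=6.
Step 19. [r5c6∈{2}] r5c6 has the single candidate 2 ⇒ r5c6=2.
Step 20. [r1c3∈{2,7}] col 3 places 2 nowhere but r1c3, so r1c3=2.
Step 21. [r1c8∈{7}] only 7 remains possible at r1c8, so r1c8=7.
Step 22. [r1c6∈{1}] r1c6 is down to just 1, so r1c6=1.
Step 23. [r2c1∈{7}] r2c1's peers cover all but 7 ⇒ r2c1=7.
Step 24. [r7c8∈{2,3}] 2 has one home in col 8: r7c8, so r7c8=2.
Step 25. [r5c1∈{8}] only 8 remains possible at r5c1. So r5c1=8.
Step 26. [r7c7∈{3}] r7c7 is down to just 3. So r7c7=3.
Step 27. [r8c7∈{8}] r8c7 has the single candidate 8 ⇒ r8c7=8.
Step 28. [r7c3∈{7}] r7c3 is down to just 7, so r7c3=7.
Step 29. [r2c9∈{5}] r2c9's peers cover all but 5. So r2c9=5.
Step 30. [r6c4∈{1,4}] row 6 places 1 nowhere but r6c4 ⇒ r6c4=1.
Step 31. [r8c6∈{9}] nothing but 9 survives at r8c6. So r8c6=9.
Step 32. [r9c9∈{7}] only 7 remains possible at r9c9. So r9c9=7.
Step 33. [r7c9∈{1}] r7c9's peers cover all but 1, so r7c9=1.
Step 34. [r3c6∈{7}] nothing but 7 survives at r3c6. So r3c6=7.
Step 35. [r6c6∈{3}] r6c6 has the single candidate 3, so r6c6=3.
Step 36. [r9c7∈{5}] r9c7 is down to just 5, so r9c7=5.
Step 37. [r6c9∈{9}] r6c9's peers cover all but 9 ⇒ r6c9=9.
Step 38. [r8c5∈{1}] r8c5's peers cover all but 1, so r8c5=1.
Step 39. [r3c8∈{3}] r3c8 is down to just 3. So r3c8=3.
Step 40. [r1c4∈{6}] r1c4 has the single candidate 6, so r1c4=6.
Step 41. [r1c9∈{8}] nothing but 8 survives at r1c9, so r1c9=8.
Step 42. [r8c3∈{3}] only 3 remains possible at r8c3. So r8c3=3.
Step 43. [r3c1∈{1}] r3c1 is down to just 1. So r3c1=1.
Step 44. [r5c3∈{5}] r5c3's peers cover all but 5. So r5c3=5.
Step 45. [r6c1∈{2}] r6c1 has the single candidate 2 ⇒ r6c1=2.
Step 46. [r5c8∈{6}] r5c8 has the single candidate 6. So r5c8=6.
Step 47. [r4c4∈{4}] only 4 remains possible at r4c4. So r4c4=4.
Step 48. [r9c3∈{8}] r9c3 is down to just 8, so r9c3=8.
Step 49. [r2c7∈{2}] r2c7 has the single candidate 2. So r2c7=2.
Step 50. [r6c2∈{7}] r6c2 has the single candidate 7. So r6c2=7.
Step 51. [r9c1∈{6}] r9c1's peers cover all but 6. So r9c1=6.
Step 52. [r6c7∈{4}] only 4 remains possible at r6c7. So r6c7=4.

Answer: 3 5 2 6 4 1 9 7 8 / 7 6 4 3 9 8 2 1 5 / 1 8 9 5 2 7 6 3 4 / 9 3 1 4 5 6 7 8 2 / 8 4 5 9 7 2 1 6 3 / 2 7 6 1 8 3 4 5 9 / 4 9 7 8 6 5 3 2 1 / 5 2 3 7 1 9 8 4 6 / 6 1 8 2 3 4 5 9 7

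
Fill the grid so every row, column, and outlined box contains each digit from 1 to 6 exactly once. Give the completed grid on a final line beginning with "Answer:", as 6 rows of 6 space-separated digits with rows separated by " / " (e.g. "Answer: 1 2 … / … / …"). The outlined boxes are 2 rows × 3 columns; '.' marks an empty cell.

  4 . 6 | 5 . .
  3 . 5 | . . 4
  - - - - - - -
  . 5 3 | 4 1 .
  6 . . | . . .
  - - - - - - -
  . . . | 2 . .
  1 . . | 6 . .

Step 1. [r5c3∈{4}] r5c3 has the single candidate 4, so r5c3=4.
Step 2. [r5c6∈{1,3,5}] in row 5, 1 fits only at r5c6, so r5c6=1.
Step 3. [r3c1∈{2}] r3c1's peers cover all but 2. So r3c1=2.
Step 4. [r1c2∈{1,2}] row 1 places 1 nowhere but r1c2 ⇒ r1c2=1.
Step 5. [r4c4∈{3}] r4c4 is down to just 3 ⇒ r4c4=3.
Step 6. [r6c5∈{3,4,5}] 4 has one home in row 6: r6c5, so r6c5=4.
Step 7. [r6c6∈{3,5}] across row 6, 5 lands solely at r6c6 ⇒ r6c6=5.
Step 8. [r1c6∈{2,3}] 3 has one home in col 6: r1c6 ⇒ r1c6=3.
Step 9. [r2c2∈{2}] nothing but 2 survives at r2c2, so r2c2=2.
Step 10. [r1c5∈{2}] r1c5 is down to just 2. So r1c5=2.
Step 11. [r6c2∈{3}] r6c2's peers cover all but 3. So r6c2=3.
Step 12. [r5c2∈{6}] only 6 remains possible at r5c2 ⇒ r5c2=6.
Step 13. [r2c5∈{6}] only 6 remains possible at r2c5, so r2c5=6.
Step 14. [r5c1∈{5}] r5c1 is down to just 5, so r5c1=5.
Step 15. [r2c4∈{1}] r2c4 has the single candidate 1 ⇒ r2c4=1.
Step 16. [r4c5∈{5}] nothing but 5 survives at r4c5 ⇒ r4c5=5.
Step 17. [r4c6∈{2}] r4c6 is down to just 2, so r4c6=2.
Step 18. [r4c3∈{1}] r4c3 is down to just 1 ⇒ r4c3=1.
Step 19. [r3c6∈{6}] nothing but 6 survives at r3c6. So r3c6=6.
Step 20. [r5c5∈{3}] r5c5 has the single candidate 3 ⇒ r5c5=3.
Step 21. [r4c2∈{4}] r4c2 has the single candidate 4 ⇒ r4c2=4.
Step 22. [r6c3∈{2}] r6c3's peers cover all but 2 ⇒ r6c3=2.

Answer: 4 1 6 5 2 3 / 3 2 5 1 6 4 / 2 5 3 4 1 6 / 6 4 1 3 5 2 / 5 6 4 2 3 1 / 1 3 2 6 4 5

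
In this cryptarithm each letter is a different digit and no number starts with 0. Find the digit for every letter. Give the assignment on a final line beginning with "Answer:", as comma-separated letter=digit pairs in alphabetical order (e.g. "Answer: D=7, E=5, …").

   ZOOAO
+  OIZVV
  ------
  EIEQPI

Step 1. [col 1: O + V ≡ I (mod 10)] several values work for I in column 1 (O + V ≡ I (mod 10), carry-in 0); try I=4. So I=4.
Step 2. [col 1: O + V ≡ I (mod 10)] column 1 (O + V ≡ I (mod 10), carry-in 0) doesn't pin V yet; pick V=8 and continue, so V=8.
Step 3. [E] the sum has 6 digits but both addends have 5; that extra leading digit E is the final carry, namely 1, so E=1.
Step 4. [col 1: O + V ≡ I (mod 10)] from column 1 (V=8, I=4, carry-in 0, digits 1,4,8 already taken and all letters distinct): O must equal 6 ⇒ O=6.
Step 5. [col 2: A + V ≡ P (mod 10)] A=0 is one option consistent with column 2 (A + V ≡ P (mod 10), carry-in 1) — take it. So A=0.
Step 6. [col 2: A + V ≡ P (mod 10)] from column 2 (A=0, V=8, carry-in 1, digits 0,1,4,6,8 already taken and all letters distinct): P must equal 9, so P=9.
Step 7. [col 3: O + Z ≡ Q (mod 10)] column 3: given O=6, carry-in 0, and digits 0,1,4,6,8,9 already taken and all letters distinct, O+Z≡Q (mod 10) forces Z=7 ⇒ Z=7.
Step 8. [col 3: O + Z ≡ Q (mod 10)] from column 3 (O=6, Z=7, carry-in 0, digits 0,1,4,6,7,8,9 already taken and all letters distinct): Q must equal 3 ⇒ Q=3.

Answer: A=0, E=1, I=4, O=6, P=9, Q=3, V=8, Z=7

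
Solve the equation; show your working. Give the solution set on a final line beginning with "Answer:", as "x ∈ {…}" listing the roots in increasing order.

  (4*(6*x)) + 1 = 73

Step 1. [(4*(6*x)) + 1 = 73] +1 is outermost — subtract 1 both sides, so sub: 4*(6*x) = 72.
Step 2. [4*(6*x) = 72] divide by the outer 4. So div: 6*x = 18.
Step 3. [6*x = 18] 6 out front; divide by 6, so div: x = 3.

Answer: x ∈ {3}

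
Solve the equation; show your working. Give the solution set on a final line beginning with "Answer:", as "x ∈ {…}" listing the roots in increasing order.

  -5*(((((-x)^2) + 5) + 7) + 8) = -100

Step 1. [-5*(((((-x)^2) + 5) + 7) + 8) = -100] -5·(inner) — divide through by -5 ⇒ div: ((((-x)^2) + 5) + 7) + 8 = 20.
Step 2. [((((-x)^2) + 5) + 7) + 8 = 20] subtract 8: x sits inside (… + 8), so sub: (((-x)^2) + 5) + 7 = 12.
Step 3. [(((-x)^2) + 5) + 7 = 12] +7 is outermost — subtract 7 both sides, so sub: ((-x)^2) + 5 = 5.
Step 4. [((-x)^2) + 5 = 5] peel the +5: subtract 5 from each side, so sub: (-x)^2 = 0.
Step 5. [(-x)^2 = 0] LHS squared, RHS 0 ≥ 0: apply √ (±). So sqrt: -x = 0.
Step 6. [-x = 0] leading − — multiply by −1 ⇒ neg: x = 0.

Answer: x ∈ {0}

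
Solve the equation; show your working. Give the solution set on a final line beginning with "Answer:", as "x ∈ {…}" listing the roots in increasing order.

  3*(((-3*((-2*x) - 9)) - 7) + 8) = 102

Step 1. [3*(((-3*((-2*x) - 9)) - 7) + 8) = 102] leading coefficient 3: divide by 3. So div: ((-3*((-2*x) - 9)) - 7) + 8 = 34.
Step 2. [((-3*((-2*x) - 9)) - 7) + 8 = 34] +8 is outermost — subtract 8 both sides. So sub: (-3*((-2*x) - 9)) - 7 = 26.
Step 3. [(-3*((-2*x) - 9)) - 7 = 26] -7 is outermost — add 7 both sides. So sub: -3*((-2*x) - 9) = 33.
Step 4. [-3*((-2*x) - 9) = 33] divide by the outer -3 ⇒ div: (-2*x) - 9 = -11.
Step 5. [(-2*x) - 9 = -11] peel the -9: add 9 from each side ⇒ sub: -2*x = -2.
Step 6. [-2*x = -2] divide by the outer -2 ⇒ div: x = 1.

Answer: x ∈ {1}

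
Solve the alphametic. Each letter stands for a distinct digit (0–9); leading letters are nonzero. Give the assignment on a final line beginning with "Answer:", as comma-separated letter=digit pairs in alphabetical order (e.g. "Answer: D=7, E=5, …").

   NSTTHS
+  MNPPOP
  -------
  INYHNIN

Step 1. [col 1: S + P ≡ N (mod 10)] P=4 is one option consistent with column 1 (S + P ≡ N (mod 10), carry-in 0) — take it. So P=4.
Step 2. [I] adding two 6-digit numbers gives at most 6+1 digits, and here it does — I is that final carry and must be 1, so I=1.
Step 3. [col 1: S + P ≡ N (mod 10)] several values work for S in column 1 (S + P ≡ N (mod 10), carry-in 0); try S=3, so S=3.
Step 4. [col 1: S + P ≡ N (mod 10)] column 1: given S=3, P=4, carry-in 0, and digits 1,3,4 already taken and all letters distinct, S+P≡N (mod 10) forces N=7, so N=7.
Step 5. [col 2: H + O ≡ I (mod 10)] H=6 is one option consistent with column 2 (H + O ≡ I (mod 10), carry-in 0) — take it, so H=6.
Step 6. [col 2: H + O ≡ I (mod 10)] in column 2 we have H+O≡I with carry-in 0; given H=6, I=1 and digits 1,3,4,6,7 already taken and all letters distinct, that pins O to 5, so O=5.
Step 7. [col 3: T + P ≡ N (mod 10)] column 3: given P=4, N=7, carry-in 1, and digits 1,3,4,5,6,7 already taken and all letters distinct, T+P≡N (mod 10) forces T=2. So T=2.
Step 8. [col 5: S + N ≡ Y (mod 10)] column 5: given S=3, N=7, carry-in 0, and digits 1,2,3,4,5,6,7 already taken and all letters distinct, S+N≡Y (mod 10) forces Y=0 ⇒ Y=0.
Step 9. [col 6: N + M ≡ N (mod 10)] column 6 reads N+M+carry(1)=N with N=7; with digits 0,1,2,3,4,5,6,7 already taken and all letters distinct, the only value for M is 9. So M=9.

Answer: H=6, I=1, M=9, N=7, O=5, P=4, S=3, T=2, Y=0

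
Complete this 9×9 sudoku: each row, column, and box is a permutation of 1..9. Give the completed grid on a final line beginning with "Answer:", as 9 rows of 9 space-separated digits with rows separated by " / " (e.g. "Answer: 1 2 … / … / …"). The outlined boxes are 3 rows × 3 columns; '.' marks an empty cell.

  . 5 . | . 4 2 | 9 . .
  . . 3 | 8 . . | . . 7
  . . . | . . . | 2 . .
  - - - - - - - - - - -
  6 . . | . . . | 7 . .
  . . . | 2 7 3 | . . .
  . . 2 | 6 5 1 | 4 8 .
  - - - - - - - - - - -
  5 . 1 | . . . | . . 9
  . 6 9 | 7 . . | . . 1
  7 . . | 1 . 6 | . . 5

Step 1. [r3c9∈{3,4,6,8}] across col 9, 4 lands solely at r3c9. So r3c9=4.
Step 2. [r9c5∈{2,3,8,9}] in row 9, 9 fits only at r9c5 ⇒ r9c5=9.
Step 3. [r4c5∈{8}] only 8 remains possible at r4c5. So r4c5=8.
Step 4. [r3c4∈{3,5,9}] across col 4, 5 lands solely at r3c4 ⇒ r3c4=5.
Step 5. [r6c9∈{3}] only 3 remains possible at r6c9. So r6c9=3.
Step 6. [r8c1∈{2,3,4,8}] r8c1 is the only open cell in col 1 admitting 3, so r8c1=3.
Step 7. [r6c1∈{9}] only 9 remains possible at r6c1, so r6c1=9.
Step 8. [r5c8∈{1,5,6,9}] row 5 places 9 nowhere but r5c8, so r5c8=9.
Step 9. [r1c3∈{6,7,8}] in row 1, 7 fits only at r1c3 ⇒ r1c3=7.
Step 10. [r7c8∈{2,3,4,6,7}] row 7 places 7 nowhere but r7c8 ⇒ r7c8=7.
Step 11. [r7c7∈{3,6,8}] r7c7 is the only open cell in row 7 admitting 6. So r7c7=6.
Step 12. [r2c1∈{1,2,4}] in col 1, 2 fits only at r2c1. So r2c1=2.
Step 13. [r5c1∈{1,4,8}] in col 1, 4 fits only at r5c1. So r5c1=4.
Step 14. [r2c2∈{1,4,9}] in row 2, 4 fits only at r2c2. So r2c2=4.
Step 15. [r1c4∈{3}] only 3 remains possible at r1c4 ⇒ r1c4=3.
Step 16. [r3c2∈{1,8,9}] across col 2, 9 lands solely at r3c2, so r3c2=9.
Step 17. [r3c3∈{6,8}] col 3 places 6 nowhere but r3c3, so r3c3=6.
Step 18. [r3c5∈{1}] r3c5 has the single candidate 1, so r3c5=1.
Step 19. [r7c4∈{4}] r7c4 is down to just 4 ⇒ r7c4=4.
Step 20. [r1c1∈{1,8}] across col 1, 1 lands solely at r1c1 ⇒ r1c1=1.
Step 21. [r9c3∈{4,8}] in col 3, 4 fits only at r9c3, so r9c3=4.
Step 22. [r8c7∈{8}] r8c7 is down to just 8 ⇒ r8c7=8.
Step 23. [r9c2∈{2,8}] row 9 places 8 nowhere but r9c2. So r9c2=8.
Step 24. [r9c8∈{2,3}] across row 9, 2 lands solely at r9c8 ⇒ r9c8=2.
Step 25. [r5c2∈{1}] nothing but 1 survives at r5c2, so r5c2=1.
Step 26. [r5c7∈{5}] r5c7 has the single candidate 5, so r5c7=5.
Step 27. [r2c8∈{1,5,6}] 5 has one home in row 2: r2c8 ⇒ r2c8=5.
Step 28. [r7c5∈{2,3}] 3 has one home in row 7: r7c5, so r7c5=3.
Step 29. [r4c4∈{9}] nothing but 9 survives at r4c4. So r4c4=9.
Step 30. [r1c9∈{6,8}] in row 1, 8 fits only at r1c9, so r1c9=8.
Step 31. [r8c5∈{2}] nothing but 2 survives at r8c5 ⇒ r8c5=2.
Step 32. [r7c2∈{2}] nothing but 2 survives at r7c2, so r7c2=2.
Step 33. [r3c6∈{7}] only 7 remains possible at r3c6. So r3c6=7.
Step 34. [r3c1∈{8}] r3c1 has the single candidate 8 ⇒ r3c1=8.
Step 35. [r4c2∈{3}] r4c2's peers cover all but 3. So r4c2=3.
Step 36. [r3c8∈{3}] r3c8 has the single candidate 3. So r3c8=3.
Step 37. [r9c7∈{3}] only 3 remains possible at r9c7 ⇒ r9c7=3.
Step 38. [r6c2∈{7}] r6c2 has the single candidate 7, so r6c2=7.
Step 39. [r1c8∈{6}] r1c8 has the single candidate 6, so r1c8=6.
Step 40. [r7c6∈{8}] r7c6's peers cover all but 8, so r7c6=8.
Step 41. [r8c6∈{5}] nothing but 5 survives at r8c6. So r8c6=5.
Step 42. [r2c7∈{1}] r2c7 is down to just 1, so r2c7=1.
Step 43. [r2c5∈{6}] r2c5 is down to just 6, so r2c5=6.
Step 44. [r4c8∈{1}] r4c8's peers cover all but 1 ⇒ r4c8=1.
Step 45. [r5c3∈{8}] r5c3 is down to just 8. So r5c3=8.
Step 46. [r8c8∈{4}] r8c8 has the single candidate 4, so r8c8=4.
Step 47. [r2c6∈{9}] only 9 remains possible at r2c6 ⇒ r2c6=9.
Step 48. [r5c9∈{6}] only 6 remains possible at r5c9 ⇒ r5c9=6.
Step 49. [r4c9∈{2}] nothing but 2 survives at r4c9. So r4c9=2.
Step 50. [r4c3∈{5}] r4c3 has the single candidate 5. So r4c3=5.
Step 51. [r4c6∈{4}] only 4 remains possible at r4c6, so r4c6=4.

Answer: 1 5 7 3 4 2 9 6 8 / 2 4 3 8 6 9 1 5 7 / 8 9 6 5 1 7 2 3 4 / 6 3 5 9 8 4 7 1 2 / 4 1 8 2 7 3 5 9 6 / 9 7 2 6 5 1 4 8 3 / 5 2 1 4 3 8 6 7 9 / 3 6 9 7 2 5 8 4 1 / 7 8 4 1 9 6 3 2 5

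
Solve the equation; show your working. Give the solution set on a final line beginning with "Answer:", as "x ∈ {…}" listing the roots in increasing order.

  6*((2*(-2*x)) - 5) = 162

Step 1. [6*((2*(-2*x)) - 5) = 162] LHS = 6·(…); ÷6 both sides, so div: (2*(-2*x)) - 5 = 27.
Step 2. [(2*(-2*x)) - 5 = 27] 5 comes off first (add 5), so sub: 2*(-2*x) = 32.
Step 3. [2*(-2*x) = 32] divide by the outer 2. So div: -2*x = 16.
Step 4. [-2*x = 16] leading coefficient -2: divide by -2, so div: x = -8.

Answer: x ∈ {-8}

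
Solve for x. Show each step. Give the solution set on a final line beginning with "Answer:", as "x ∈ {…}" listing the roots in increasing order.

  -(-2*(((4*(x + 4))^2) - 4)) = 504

Step 1. [-(-2*(((4*(x + 4))^2) - 4)) = 504] flip signs both sides, so neg: -2*(((4*(x + 4))^2) - 4) = -504.
Step 2. [-2*(((4*(x + 4))^2) - 4) = -504] -2 out front; divide by -2. So div: ((4*(x + 4))^2) - 4 = 252.
Step 3. [((4*(x + 4))^2) - 4 = 252] 4 comes off first (add 4) ⇒ sub: (4*(x + 4))^2 = 256.
Step 4. [(4*(x + 4))^2 = 256] 256 ≥ 0, LHS is (·)² — take ±√. So sqrt: 4*(x + 4) = 16 or -16.
Step 5. [4*(x + 4) = 16 or -16] LHS = 4·(…); ÷4 both sides ⇒ div: x + 4 = 4 or -4.
Step 6. [x + 4 = 4 or -4] subtract 4: x sits inside (… + 4). So sub: x = 0 or -8.

Answer: x ∈ {-8, 0}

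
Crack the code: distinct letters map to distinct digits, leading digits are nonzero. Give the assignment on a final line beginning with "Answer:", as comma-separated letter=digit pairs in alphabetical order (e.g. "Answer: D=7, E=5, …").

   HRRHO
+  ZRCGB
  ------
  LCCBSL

Step 1. [col 1: O + B ≡ L (mod 10)] no forcing yet in column 1 (carry-in 0); O=3 is free and consistent — try it ⇒ O=3.
Step 2. [col 1: O + B ≡ L (mod 10)] several values work for L in column 1 (O + B ≡ L (mod 10), carry-in 0); try L=1. So L=1.
Step 3. [col 1: O + B ≡ L (mod 10)] column 1: given O=3, L=1, carry-in 0, and digits 1,3 already taken and all letters distinct, O+B≡L (mod 10) forces B=8 ⇒ B=8.
Step 4. [col 2: H + G ≡ S (mod 10)] column 2 (H + G ≡ S (mod 10), carry-in 1) doesn't pin S yet; pick S=5 and continue, so S=5.
Step 5. [col 2: H + G ≡ S (mod 10)] no forcing yet in column 2 (carry-in 1); G=0 is free and consistent — try it ⇒ G=0.
Step 6. [col 2: H + G ≡ S (mod 10)] in column 2 we have H+G≡S with carry-in 1; given G=0, S=5 and digits 0,1,3,5,8 already taken and all letters distinct, that pins H to 4 ⇒ H=4.
Step 7. [col 3: R + C ≡ B (mod 10)] R=6 is one option consistent with column 3 (R + C ≡ B (mod 10), carry-in 0) — take it, so R=6.
Step 8. [col 3: R + C ≡ B (mod 10)] in column 3 we have R+C≡B with carry-in 0; given R=6, B=8 and digits 0,1,3,4,5,6,8 already taken and all letters distinct, that pins C to 2. So C=2.
Step 9. [col 5: H + Z ≡ C (mod 10)] in column 5 we have H+Z≡C with carry-in 1; given H=4, C=2 and digits 0,1,2,3,4,5,6,8 already taken and all letters distinct, that pins Z to 7, so Z=7.

Answer: B=8, C=2, G=0, H=4, L=1, O=3, R=6, S=5, Z=7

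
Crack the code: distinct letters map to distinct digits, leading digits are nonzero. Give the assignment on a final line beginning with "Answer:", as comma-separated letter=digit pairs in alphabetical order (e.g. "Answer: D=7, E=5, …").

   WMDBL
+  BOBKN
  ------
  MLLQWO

Step 1. [col 1: L + N ≡ O (mod 10)] column 1 (L + N ≡ O (mod 10), carry-in 0) doesn't pin N yet; pick N=8 and continue, so N=8.
Step 2. [M] M is the leading digit of a 6-digit sum of two 5-digit numbers; the final carry is exactly 1. So M=1.
Step 3. [col 1: L + N ≡ O (mod 10)] column 1 (L + N ≡ O (mod 10), carry-in 0) doesn't pin O yet; pick O=3 and continue ⇒ O=3.
Step 4. [col 1: L + N ≡ O (mod 10)] from column 1 (N=8, O=3, carry-in 0, digits 1,3,8 already taken and all letters distinct): L must equal 5, so L=5.
Step 5. [col 2: B + K ≡ W (mod 10)] column 2 (B + K ≡ W (mod 10), carry-in 1) doesn't pin K yet; pick K=2 and continue ⇒ K=2.
Step 6. [col 2: B + K ≡ W (mod 10)] no forcing yet in column 2 (carry-in 1); B=6 is free and consistent — try it ⇒ B=6.
Step 7. [col 2: B + K ≡ W (mod 10)] column 2 reads B+K+carry(1)=W with B=6, K=2; with digits 1,2,3,5,6,8 already taken and all letters distinct, the only value for W is 9, so W=9.
Step 8. [col 3: D + B ≡ Q (mod 10)] column 3 reads D+B+carry(0)=Q with B=6; with digits 1,2,3,5,6,8,9 already taken and all letters distinct, the only value for D is 4, so D=4.
Step 9. [col 3: D + B ≡ Q (mod 10)] from column 3 (D=4, B=6, carry-in 0, digits 1,2,3,4,5,6,8,9 already taken and all letters distinct): Q must equal 0. So Q=0.

Answer: B=6, D=4, K=2, L=5, M=1, N=8, O=3, Q=0, W=9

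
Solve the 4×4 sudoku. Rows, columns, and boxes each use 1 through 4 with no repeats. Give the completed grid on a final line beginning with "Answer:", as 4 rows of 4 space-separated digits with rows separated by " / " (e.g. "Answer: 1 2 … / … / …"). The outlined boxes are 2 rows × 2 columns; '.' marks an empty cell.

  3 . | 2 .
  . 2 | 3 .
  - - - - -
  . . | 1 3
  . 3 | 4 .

Step 1. [r1c2∈{1,4}] col 2 places 1 nowhere but r1c2 ⇒ r1c2=1.
Step 2. [r3c1∈{2,4}] 2 has one home in row 3: r3c1. So r3c1=2.
Step 3. [r1c4∈{4}] r1c4's peers cover all but 4 ⇒ r1c4=4.
Step 4. [r3c2∈{4}] r3c2 is down to just 4 ⇒ r3c2=4.
Step 5. [r2c4∈{1}] nothing but 1 survives at r2c4. So r2c4=1.
Step 6. [r4c1∈{1}] r4c1's peers cover all but 1 ⇒ r4c1=1.
Step 7. [r4c4∈{2}] nothing but 2 survives at r4c4, so r4c4=2.
Step 8. [r2c1∈{4}] only 4 remains possible at r2c1, so r2c1=4.

Answer: 3 1 2 4 / 4 2 3 1 / 2 4 1 3 / 1 3 4 2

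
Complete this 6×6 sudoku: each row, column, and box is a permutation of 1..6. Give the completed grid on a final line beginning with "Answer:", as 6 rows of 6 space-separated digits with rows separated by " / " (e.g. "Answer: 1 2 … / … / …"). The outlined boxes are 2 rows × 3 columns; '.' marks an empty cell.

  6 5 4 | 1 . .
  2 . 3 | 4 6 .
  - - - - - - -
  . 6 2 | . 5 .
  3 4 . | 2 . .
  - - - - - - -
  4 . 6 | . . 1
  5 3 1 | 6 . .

Step 1. [r6c5∈{2,4}] r6c5 is the only open cell in col 5 admitting 4, so r6c5=4.
Step 2. [r3c4∈{3}] r3c4 has the single candidate 3 ⇒ r3c4=3.
Step 3. [r6c6∈{2}] r6c6 is down to just 2, so r6c6=2.
Step 4. [r1c5∈{2,3}] r1c5 is the only open cell in row 1 admitting 2 ⇒ r1c5=2.
Step 5. [r3c6∈{4}] r3c6 is down to just 4, so r3c6=4.
Step 6. [r5c5∈{3}] r5c5 has the single candidate 3. So r5c5=3.
Step 7. [r5c2∈{2}] nothing but 2 survives at r5c2, so r5c2=2.
Step 8. [r1c6∈{3}] r1c6 has the single candidate 3, so r1c6=3.
Step 9. [r3c1∈{1}] r3c1 has the single candidate 1. So r3c1=1.
Step 10. [r4c6∈{6}] r4c6's peers cover all but 6, so r4c6=6.
Step 11. [r4c5∈{1}] r4c5 is down to just 1 ⇒ r4c5=1.
Step 12. [r5c4∈{5}] r5c4 has the single candidate 5, so r5c4=5.
Step 13. [r2c6∈{5}] r2c6 has the single candidate 5, so r2c6=5.
Step 14. [r4c3∈{5}] r4c3 has the single candidate 5, so r4c3=5.
Step 15. [r2c2∈{1}] nothing but 1 survives at r2c2. So r2c2=1.

Answer: 6 5 4 1 2 3 / 2 1 3 4 6 5 / 1 6 2 3 5 4 / 3 4 5 2 1 6 / 4 2 6 5 3 1 / 5 3 1 6 4 2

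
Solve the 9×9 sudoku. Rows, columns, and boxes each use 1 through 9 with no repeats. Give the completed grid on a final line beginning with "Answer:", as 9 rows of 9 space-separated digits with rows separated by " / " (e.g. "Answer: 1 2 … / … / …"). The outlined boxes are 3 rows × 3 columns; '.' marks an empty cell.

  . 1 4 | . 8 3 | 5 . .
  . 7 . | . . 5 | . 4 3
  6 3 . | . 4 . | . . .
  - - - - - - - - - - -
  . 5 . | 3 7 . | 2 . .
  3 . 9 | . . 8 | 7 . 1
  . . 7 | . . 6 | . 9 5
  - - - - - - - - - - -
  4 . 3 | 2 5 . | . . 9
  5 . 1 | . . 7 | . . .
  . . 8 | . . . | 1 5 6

Step 1. [r7c7∈{8}] r7c7 has the single candidate 8 ⇒ r7c7=8.
Step 2. [r3c6∈{1,2,9}] 2 has one home in col 6: r3c6. So r3c6=2.
Step 3. [r2c1∈{2,8,9}] r2c1 is the only open cell in row 2 admitting 8. So r2c1=8.
Step 4. [r2c7∈{6,9}] r2c7 is the only open cell in col 7 admitting 6. So r2c7=6.
Step 5. [r8c5∈{3,6,9}] r8c5 is the only open cell in col 5 admitting 6, so r8c5=6.
Step 6. [r4c6∈{1,4,9}] r4c6 is the only open cell in row 4 admitting 9, so r4c6=9.
Step 7. [r3c8∈{1,7,8}] r3c8 is the only open cell in col 8 admitting 1. So r3c8=1.
Step 8. [r4c9∈{4,8}] across row 4, 4 lands solely at r4c9, so r4c9=4.
Step 9. [r1c1∈{2,9}] r1c1 is the only open cell in box 1 admitting 9. So r1c1=9.
Step 10. [r8c9∈{2}] r8c9 is down to just 2, so r8c9=2.
Step 11. [r1c9∈{7}] only 7 remains possible at r1c9. So r1c9=7.
Step 12. [r5c8∈{6}] r5c8's peers cover all but 6, so r5c8=6.
Step 13. [r8c2∈{9}] nothing but 9 survives at r8c2, so r8c2=9.
Step 14. [r9c2∈{2}] r9c2 has the single candidate 2 ⇒ r9c2=2.
Step 15. [r9c6∈{4}] nothing but 4 survives at r9c6 ⇒ r9c6=4.
Step 16. [r9c4∈{9}] r9c4's peers cover all but 9 ⇒ r9c4=9.
Step 17. [r5c2∈{4}] only 4 remains possible at r5c2, so r5c2=4.
Step 18. [r6c1∈{1,2}] r6c1 is the only open cell in col 1 admitting 2. So r6c1=2.
Step 19. [r2c4∈{1}] only 1 remains possible at r2c4. So r2c4=1.
Step 20. [r8c7∈{3,4}] across row 8, 4 lands solely at r8c7. So r8c7=4.
Step 21. [r3c9∈{8}] r3c9 has the single candidate 8. So r3c9=8.
Step 22. [r2c3∈{2}] only 2 remains possible at r2c3. So r2c3=2.
Step 23. [r5c4∈{5}] r5c4 has the single candidate 5, so r5c4=5.
Step 24. [r8c4∈{8}] nothing but 8 survives at r8c4. So r8c4=8.
Step 25. [r5c5∈{2}] r5c5's peers cover all but 2, so r5c5=2.
Step 26. [r6c2∈{8}] nothing but 8 survives at r6c2 ⇒ r6c2=8.
Step 27. [r4c8∈{8}] nothing but 8 survives at r4c8, so r4c8=8.
Step 28. [r7c6∈{1}] r7c6's peers cover all but 1. So r7c6=1.
Step 29. [r9c1∈{7}] nothing but 7 survives at r9c1, so r9c1=7.
Step 30. [r4c1∈{1}] r4c1 has the single candidate 1. So r4c1=1.
Step 31. [r6c4∈{4}] r6c4's peers cover all but 4 ⇒ r6c4=4.
Step 32. [r1c4∈{6}] r1c4 has the single candidate 6 ⇒ r1c4=6.
Step 33. [r9c5∈{3}] r9c5's peers cover all but 3. So r9c5=3.
Step 34. [r3c7∈{9}] r3c7's peers cover all but 9 ⇒ r3c7=9.
Step 35. [r6c5∈{1}] r6c5's peers cover all but 1 ⇒ r6c5=1.
Step 36. [r3c4∈{7}] r3c4 has the single candidate 7 ⇒ r3c4=7.
Step 37. [r2c5∈{9}] nothing but 9 survives at r2c5, so r2c5=9.
Step 38. [r7c2∈{6}] nothing but 6 survives at r7c2. So r7c2=6.
Step 39. [r1c8∈{2}] nothing but 2 survives at r1c8, so r1c8=2.
Step 40. [r4c3∈{6}] only 6 remains possible at r4c3, so r4c3=6.
Step 41. [r6c7∈{3}] r6c7 is down to just 3. So r6c7=3.
Step 42. [r3c3∈{5}] r3c3 has the single candidate 5. So r3c3=5.
Step 43. [r7c8∈{7}] r7c8 has the single candidate 7. So r7c8=7.
Step 44. [r8c8∈{3}] r8c8's peers cover all but 3 ⇒ r8c8=3.

Answer: 9 1 4 6 8 3 5 2 7 / 8 7 2 1 9 5 6 4 3 / 6 3 5 7 4 2 9 1 8 / 1 5 6 3 7 9 2 8 4 / 3 4 9 5 2 8 7 6 1 / 2 8 7 4 1 6 3 9 5 / 4 6 3 2 5 1 8 7 9 / 5 9 1 8 6 7 4 3 2 / 7 2 8 9 3 4 1 5 6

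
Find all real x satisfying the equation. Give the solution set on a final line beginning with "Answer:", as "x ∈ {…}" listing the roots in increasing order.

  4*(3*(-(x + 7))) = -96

Step 1. [4*(3*(-(x + 7))) = -96] divide by the outer 4. So div: 3*(-(x + 7)) = -24.
Step 2. [3*(-(x + 7)) = -24] LHS = 3·(…); ÷3 both sides ⇒ div: -(x + 7) = -8.
Step 3. [-(x + 7) = -8] LHS negated; negate both sides. So neg: x + 7 = 8.
Step 4. [x + 7 = 8] +7 is outermost — subtract 7 both sides. So sub: x = 1.

Answer: x ∈ {1}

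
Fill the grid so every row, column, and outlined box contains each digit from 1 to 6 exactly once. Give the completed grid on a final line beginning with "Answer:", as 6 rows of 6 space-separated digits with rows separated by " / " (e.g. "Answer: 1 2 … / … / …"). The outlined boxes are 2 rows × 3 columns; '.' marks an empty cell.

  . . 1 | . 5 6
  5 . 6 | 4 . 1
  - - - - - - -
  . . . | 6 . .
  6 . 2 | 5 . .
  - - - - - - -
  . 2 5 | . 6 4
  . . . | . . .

Step 1. [r2c2∈{3}] only 3 remains possible at r2c2 ⇒ r2c2=3.
Step 2. [r4c6∈{3}] r4c6 is down to just 3. So r4c6=3.
Step 3. [r6c5∈{1,2,3}] across col 5, 3 lands solely at r6c5. So r6c5=3.
Step 4. [r1c2∈{4}] only 4 remains possible at r1c2. So r1c2=4.
Step 5. [r4c2∈{1}] nothing but 1 survives at r4c2. So r4c2=1.
Step 6. [r2c5∈{2}] only 2 remains possible at r2c5. So r2c5=2.
Step 7. [r6c4∈{1,2}] 2 has one home in col 4: r6c4, so r6c4=2.
Step 8. [r6c1∈{1,4}] row 6 places 1 nowhere but r6c1. So r6c1=1.
Step 9. [r3c1∈{3,4}] in col 1, 4 fits only at r3c1. So r3c1=4.
Step 10. [r6c3∈{4}] only 4 remains possible at r6c3, so r6c3=4.
Step 11. [r4c5∈{4}] r4c5's peers cover all but 4. So r4c5=4.
Step 12. [r3c3∈{3}] r3c3's peers cover all but 3 ⇒ r3c3=3.
Step 13. [r1c4∈{3}] only 3 remains possible at r1c4 ⇒ r1c4=3.
Step 14. [r3c5∈{1}] r3c5's peers cover all but 1. So r3c5=1.
Step 15. [r5c1∈{3}] nothing but 3 survives at r5c1, so r5c1=3.
Step 16. [r6c2∈{6}] r6c2 has the single candidate 6 ⇒ r6c2=6.
Step 17. [r5c4∈{1}] r5c4 is down to just 1, so r5c4=1.
Step 18. [r1c1∈{2}] r1c1 has the single candidate 2 ⇒ r1c1=2.
Step 19. [r3c2∈{5}] r3c2 is down to just 5. So r3c2=5.
Step 20. [r3c6∈{2}] r3c6 is down to just 2, so r3c6=2.
Step 21. [r6c6∈{5}] r6c6 is down to just 5, so r6c6=5.

Answer: 2 4 1 3 5 6 / 5 3 6 4 2 1 / 4 5 3 6 1 2 / 6 1 2 5 4 3 / 3 2 5 1 6 4 / 1 6 4 2 3 5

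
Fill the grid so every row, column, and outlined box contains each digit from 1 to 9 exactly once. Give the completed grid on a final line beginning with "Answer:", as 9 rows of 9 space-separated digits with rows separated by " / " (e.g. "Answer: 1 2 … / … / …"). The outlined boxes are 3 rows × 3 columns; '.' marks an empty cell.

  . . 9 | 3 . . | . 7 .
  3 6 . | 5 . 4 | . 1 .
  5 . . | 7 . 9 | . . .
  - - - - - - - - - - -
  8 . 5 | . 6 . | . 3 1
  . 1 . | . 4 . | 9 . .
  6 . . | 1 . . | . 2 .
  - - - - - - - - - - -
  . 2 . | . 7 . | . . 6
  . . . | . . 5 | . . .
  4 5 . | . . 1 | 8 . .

Step 1. [r2c7∈{2}] r2c7 is down to just 2. So r2c7=2.
Step 2. [r2c5∈{8}] r2c5 has the single candidate 8, so r2c5=8.
Step 3. [r9c8∈{9}] nothing but 9 survives at r9c8. So r9c8=9.
Step 4. [r8c8∈{4}] nothing but 4 survives at r8c8, so r8c8=4.
Step 5. [r2c3∈{7}] r2c3 has the single candidate 7 ⇒ r2c3=7.
Step 6. [r9c9∈{2,3,7}] across row 9, 7 lands solely at r9c9, so r9c9=7.
Step 7. [r6c5∈{3,5,9}] across col 5, 5 lands solely at r6c5. So r6c5=5.
Step 8. [r8c5∈{2,3,9}] in col 5, 9 fits only at r8c5. So r8c5=9.
Step 9. [r6c2∈{3,4,7,9}] row 6 places 9 nowhere but r6c2. So r6c2=9.
Step 10. [r8c2∈{3,7,8}] col 2 places 3 nowhere but r8c2, so r8c2=3.
Step 11. [r4c2∈{4,7}] r4c2 is the only open cell in col 2 admitting 7. So r4c2=7.
Step 12. [r6c3∈{3,4}] r6c3 is the only open cell in box 4 admitting 4 ⇒ r6c3=4.
Step 13. [r6c9∈{8}] r6c9 has the single candidate 8 ⇒ r6c9=8.
Step 14. [r4c6∈{2}] r4c6 has the single candidate 2 ⇒ r4c6=2.
Step 15. [r7c7∈{1,3,5}] across box 9, 3 lands solely at r7c7, so r7c7=3.
Step 16. [r7c6∈{8}] only 8 remains possible at r7c6. So r7c6=8.
Step 17. [r7c3∈{1}] r7c3's peers cover all but 1, so r7c3=1.
Step 18. [r1c2∈{4,8}] 8 has one home in row 1: r1c2. So r1c2=8.
Step 19. [r3c3∈{2}] r3c3's peers cover all but 2. So r3c3=2.
Step 20. [r1c7∈{4,5,6}] across col 7, 5 lands solely at r1c7, so r1c7=5.
Step 21. [r1c5∈{1,2}] r1c5 is the only open cell in row 1 admitting 2 ⇒ r1c5=2.
Step 22. [r6c6∈{3,7}] row 6 places 3 nowhere but r6c6, so r6c6=3.
Step 23. [r1c9∈{4}] r1c9's peers cover all but 4. So r1c9=4.
Step 24. [r5c8∈{5,6}] r5c8 is the only open cell in row 5 admitting 6, so r5c8=6.
Step 25. [r9c4∈{2,6}] across row 9, 2 lands solely at r9c4 ⇒ r9c4=2.
Step 26. [r8c4∈{6}] r8c4 has the single candidate 6 ⇒ r8c4=6.
Step 27. [r3c8∈{8}] nothing but 8 survives at r3c8 ⇒ r3c8=8.
Step 28. [r6c7∈{7}] r6c7's peers cover all but 7. So r6c7=7.
Step 29. [r3c9∈{3}] nothing but 3 survives at r3c9 ⇒ r3c9=3.
Step 30. [r8c3∈{8}] r8c3 has the single candidate 8, so r8c3=8.
Step 31. [r3c2∈{4}] r3c2 has the single candidate 4. So r3c2=4.
Step 32. [r8c1∈{7}] only 7 remains possible at r8c1. So r8c1=7.
Step 33. [r7c8∈{5}] nothing but 5 survives at r7c8 ⇒ r7c8=5.
Step 34. [r8c7∈{1}] only 1 remains possible at r8c7, so r8c7=1.
Step 35. [r4c7∈{4}] nothing but 4 survives at r4c7, so r4c7=4.
Step 36. [r9c3∈{6}] r9c3 has the single candidate 6, so r9c3=6.
Step 37. [r5c1∈{2}] r5c1 is down to just 2 ⇒ r5c1=2.
Step 38. [r5c9∈{5}] nothing but 5 survives at r5c9 ⇒ r5c9=5.
Step 39. [r1c6∈{6}] r1c6 has the single candidate 6, so r1c6=6.
Step 40. [r5c4∈{8}] r5c4's peers cover all but 8, so r5c4=8.
Step 41. [r7c1∈{9}] only 9 remains possible at r7c1. So r7c1=9.
Step 42. [r3c5∈{1}] only 1 remains possible at r3c5, so r3c5=1.
Step 43. [r5c6∈{7}] r5c6 is down to just 7, so r5c6=7.
Step 44. [r3c7∈{6}] only 6 remains possible at r3c7 ⇒ r3c7=6.
Step 45. [r9c5∈{3}] r9c5 has the single candidate 3. So r9c5=3.
Step 46. [r2c9∈{9}] r2c9 is down to just 9, so r2c9=9.
Step 47. [r4c4∈{9}] r4c4 is down to just 9. So r4c4=9.
Step 48. [r5c3∈{3}] nothing but 3 survives at r5c3, so r5c3=3.
Step 49. [r1c1∈{1}] only 1 remains possible at r1c1 ⇒ r1c1=1.
Step 50. [r8c9∈{2}] r8c9 is down to just 2, so r8c9=2.
Step 51. [r7c4∈{4}] only 4 remains possible at r7c4 ⇒ r7c4=4.

Answer: 1 8 9 3 2 6 5 7 4 / 3 6 7 5 8 4 2 1 9 / 5 4 2 7 1 9 6 8 3 / 8 7 5 9 6 2 4 3 1 / 2 1 3 8 4 7 9 6 5 / 6 9 4 1 5 3 7 2 8 / 9 2 1 4 7 8 3 5 6 / 7 3 8 6 9 5 1 4 2 / 4 5 6 2 3 1 8 9 7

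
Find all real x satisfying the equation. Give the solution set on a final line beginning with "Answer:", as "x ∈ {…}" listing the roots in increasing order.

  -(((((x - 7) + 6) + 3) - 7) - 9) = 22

Step 1. [-(((((x - 7) + 6) + 3) - 7) - 9) = 22] flip signs both sides, so neg: ((((x - 7) + 6) + 3) - 7) - 9 = -22.
Step 2. [((((x - 7) + 6) + 3) - 7) - 9 = -22] 9 comes off first (add 9). So sub: (((x - 7) + 6) + 3) - 7 = -13.
Step 3. [(((x - 7) + 6) + 3) - 7 = -13] peel the -7: add 7 from each side ⇒ sub: ((x - 7) + 6) + 3 = -6.
Step 4. [((x - 7) + 6) + 3 = -6] 3 comes off first (subtract 3). So sub: (x - 7) + 6 = -9.
Step 5. [(x - 7) + 6 = -9] +6 is outermost — subtract 6 both sides, so sub: x - 7 = -15.
Step 6. [x - 7 = -15] -7 is outermost — add 7 both sides, so sub: x = -8.

Answer: x ∈ {-8}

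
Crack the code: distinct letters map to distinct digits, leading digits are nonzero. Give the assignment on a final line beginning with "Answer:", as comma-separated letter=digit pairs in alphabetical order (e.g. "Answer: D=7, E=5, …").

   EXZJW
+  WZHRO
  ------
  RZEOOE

Step 1. [R] R is the leading digit of a 6-digit sum of two 5-digit numbers; the final carry is exactly 1, so R=1.
Step 2. [col 1: W + O ≡ E (mod 10)] several values work for O in column 1 (W + O ≡ E (mod 10), carry-in 0); try O=6 ⇒ O=6.
Step 3. [col 1: W + O ≡ E (mod 10)] several values work for W in column 1 (W + O ≡ E (mod 10), carry-in 0); try W=3 ⇒ W=3.
Step 4. [col 1: W + O ≡ E (mod 10)] column 1: given W=3, O=6, carry-in 0, and digits 1,3,6 already taken and all letters distinct, W+O≡E (mod 10) forces E=9, so E=9.
Step 5. [col 2: J + R ≡ O (mod 10)] in column 2 we have J+R≡O with carry-in 0; given R=1, O=6 and digits 1,3,6,9 already taken and all letters distinct, that pins J to 5 ⇒ J=5.
Step 6. [col 3: Z + H ≡ O (mod 10)] column 3 (Z + H ≡ O (mod 10), carry-in 0) doesn't pin Z yet; pick Z=2 and continue, so Z=2.
Step 7. [col 3: Z + H ≡ O (mod 10)] column 3: given Z=2, O=6, carry-in 0, and digits 1,2,3,5,6,9 already taken and all letters distinct, Z+H≡O (mod 10) forces H=4, so H=4.
Step 8. [col 4: X + Z ≡ E (mod 10)] from column 4 (Z=2, E=9, carry-in 0, digits 1,2,3,4,5,6,9 already taken and all letters distinct): X must equal 7. So X=7.

Answer: E=9, H=4, J=5, O=6, R=1, W=3, X=7, Z=2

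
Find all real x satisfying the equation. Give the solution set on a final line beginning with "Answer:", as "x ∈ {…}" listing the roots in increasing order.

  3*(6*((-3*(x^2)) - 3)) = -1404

Step 1. [3*(6*((-3*(x^2)) - 3)) = -1404] 3 out front; divide by 3, so div: 6*((-3*(x^2)) - 3) = -468.
Step 2. [6*((-3*(x^2)) - 3) = -468] 6 out front; divide by 6 ⇒ div: (-3*(x^2)) - 3 = -78.
Step 3. [(-3*(x^2)) - 3 = -78] -3 | LHS and -3 | -78: pull -3 out, so factor: (x^2) + 1 = 26.
Step 4. [(x^2) + 1 = 26] subtract 1: x sits inside (… + 1) ⇒ sub: x^2 = 25.
Step 5. [x^2 = 25] √ both sides: 25 ≥ 0 gives two branches, so sqrt: x = 5 or -5.

Answer: x ∈ {-5, 5}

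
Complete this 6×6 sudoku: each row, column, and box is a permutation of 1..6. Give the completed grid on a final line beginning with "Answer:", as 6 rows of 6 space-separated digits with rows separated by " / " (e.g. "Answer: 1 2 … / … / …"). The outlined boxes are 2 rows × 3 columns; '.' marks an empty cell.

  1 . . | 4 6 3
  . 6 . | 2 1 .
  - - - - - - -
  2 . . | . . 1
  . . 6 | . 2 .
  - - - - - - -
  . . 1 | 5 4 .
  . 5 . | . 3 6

Step 1. [r1c3∈{2,5}] across row 1, 5 lands solely at r1c3 ⇒ r1c3=5.
Step 2. [r4c6∈{4,5}] in col 6, 4 fits only at r4c6, so r4c6=4.
Step 3. [r4c4∈{3}] r4c4 has the single candidate 3 ⇒ r4c4=3.
Step 4. [r6c1∈{4}] r6c1's peers cover all but 4, so r6c1=4.
Step 5. [r2c3∈{3,4}] in row 2, 4 fits only at r2c3. So r2c3=4.
Step 6. [r6c3∈{2}] nothing but 2 survives at r6c3, so r6c3=2.
Step 7. [r5c2∈{3}] r5c2 is down to just 3, so r5c2=3.
Step 8. [r3c2∈{4}] nothing but 4 survives at r3c2, so r3c2=4.
Step 9. [r5c6∈{2}] nothing but 2 survives at r5c6 ⇒ r5c6=2.
Step 10. [r3c3∈{3}] only 3 remains possible at r3c3 ⇒ r3c3=3.
Step 11. [r3c5∈{5}] only 5 remains possible at r3c5. So r3c5=5.
Step 12. [r1c2∈{2}] r1c2's peers cover all but 2. So r1c2=2.
Step 13. [r4c1∈{5}] r4c1 is down to just 5, so r4c1=5.
Step 14. [r3c4∈{6}] r3c4's peers cover all but 6. So r3c4=6.
Step 15. [r2c1∈{3}] r2c1 is down to just 3. So r2c1=3.
Step 16. [r6c4∈{1}] r6c4's peers cover all but 1, so r6c4=1.
Step 17. [r2c6∈{5}] r2c6 is down to just 5, so r2c6=5.
Step 18. [r4c2∈{1}] r4c2 is down to just 1. So r4c2=1.
Step 19. [r5c1∈{6}] only 6 remains possible at r5c1 ⇒ r5c1=6.

Answer: 1 2 5 4 6 3 / 3 6 4 2 1 5 / 2 4 3 6 5 1 / 5 1 6 3 2 4 / 6 3 1 5 4 2 / 4 5 2 1 3 6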